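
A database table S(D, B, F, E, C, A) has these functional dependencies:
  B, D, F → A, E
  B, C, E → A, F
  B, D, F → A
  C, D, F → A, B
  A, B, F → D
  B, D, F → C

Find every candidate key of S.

{A, B, F}, {B, C, E}, {B, D, F}, {C, D, F}

{A, B, F}⁺ = {A, B, C, D, E, F}, which is every attribute, so {A, B, F} is a candidate key.
{B, C, E}⁺ = {A, B, C, D, E, F}, which is every attribute, so {B, C, E} is a candidate key.
{B, D, F}⁺ = {A, B, C, D, E, F}, which is every attribute, so {B, D, F} is a candidate key.
{C, D, F}⁺ = {A, B, C, D, E, F}, which is every attribute, so {C, D, F} is a candidate key.
These are minimal and exhaustive — every other superkey contains one of them.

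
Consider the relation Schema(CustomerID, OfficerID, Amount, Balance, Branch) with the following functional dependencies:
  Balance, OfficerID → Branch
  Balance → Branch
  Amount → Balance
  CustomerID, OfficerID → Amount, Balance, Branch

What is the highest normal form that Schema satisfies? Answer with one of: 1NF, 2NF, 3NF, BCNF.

Candidate key: {CustomerID, OfficerID}. Prime attributes: {CustomerID, OfficerID}.
For Balance, OfficerID → Branch we have {Balance, OfficerID}⁺ = {Balance, Branch, OfficerID}; {Balance, OfficerID} is not a superkey, so BCNF fails.
Balance, OfficerID → Branch has non-prime {Branch} on the right and a non-superkey on the left, so 3NF fails.
No non-prime attribute depends on a proper subset of any candidate key, so 2NF holds.

2NF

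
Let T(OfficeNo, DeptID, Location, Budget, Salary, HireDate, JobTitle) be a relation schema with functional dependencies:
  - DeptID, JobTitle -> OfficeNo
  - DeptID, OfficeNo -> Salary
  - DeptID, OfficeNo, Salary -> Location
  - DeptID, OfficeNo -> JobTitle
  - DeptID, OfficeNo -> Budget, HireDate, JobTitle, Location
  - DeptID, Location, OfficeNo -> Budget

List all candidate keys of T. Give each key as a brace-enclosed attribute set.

{DeptID, JobTitle}, {DeptID, OfficeNo}

{DeptID} never appears on the right of any FD, so every key must include it.
Closure of {DeptID, JobTitle} is {Budget, DeptID, HireDate, JobTitle, Location, OfficeNo, Salary}, the whole schema; {DeptID, JobTitle} is a candidate key.
Closure of {DeptID, OfficeNo} is {Budget, DeptID, HireDate, JobTitle, Location, OfficeNo, Salary}, the whole schema; {DeptID, OfficeNo} is a candidate key.
These are minimal and exhaustive — every other superkey contains one of them.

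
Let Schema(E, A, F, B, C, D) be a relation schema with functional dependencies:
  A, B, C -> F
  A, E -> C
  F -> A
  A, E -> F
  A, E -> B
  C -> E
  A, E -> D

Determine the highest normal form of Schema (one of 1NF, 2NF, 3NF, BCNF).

3NF

Candidate keys: {A, C}, {A, E}, {C, F}, {E, F}. Prime attributes: {A, C, E, F}.
For F -> A we have {F}⁺ = {A, F}; {F} is not a superkey, so BCNF fails.
Since {A} ⊆ prime attributes and every other non-superkey FD also has a prime right side, the schema is in 3NF.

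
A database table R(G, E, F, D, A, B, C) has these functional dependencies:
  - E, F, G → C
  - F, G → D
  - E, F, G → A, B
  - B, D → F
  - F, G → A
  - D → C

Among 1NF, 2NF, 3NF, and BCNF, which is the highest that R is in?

Candidate keys: {B, D, E, G}, {E, F, G}. Prime attributes: {B, D, E, F, G}.
F, G → D breaks BCNF: {F, G}⁺ = {A, C, D, F, G}, so {F, G} is not a superkey.
F, G → A determines the non-prime attribute {A} from a non-superkey — 3NF is violated.
{F, G} is a proper subset of the key {E, F, G}, and {F, G}⁺ contains the non-prime attributes {A, C} — a partial dependency, so 2NF is violated.

1NF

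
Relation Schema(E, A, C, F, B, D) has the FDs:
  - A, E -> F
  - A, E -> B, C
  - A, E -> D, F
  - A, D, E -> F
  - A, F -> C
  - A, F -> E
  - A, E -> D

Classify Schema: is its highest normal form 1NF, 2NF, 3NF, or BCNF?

BCNF

Candidate keys: {A, E}, {A, F}. Prime attributes: {A, E, F}.
The left-hand side of every FD is a superkey, so BCNF is satisfied.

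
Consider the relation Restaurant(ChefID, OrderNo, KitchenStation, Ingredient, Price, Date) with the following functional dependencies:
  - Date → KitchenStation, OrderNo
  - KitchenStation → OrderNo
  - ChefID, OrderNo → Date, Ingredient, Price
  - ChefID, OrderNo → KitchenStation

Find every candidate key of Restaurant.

Attributes never on any right-hand side: {ChefID} — every candidate key must contain it.
{ChefID, Date}⁺ = {ChefID, Date, Ingredient, KitchenStation, OrderNo, Price}, which is every attribute, so {ChefID, Date} is a candidate key.
{ChefID, KitchenStation}⁺ = {ChefID, Date, Ingredient, KitchenStation, OrderNo, Price}, which is every attribute, so {ChefID, KitchenStation} is a candidate key.
{ChefID, OrderNo}⁺ = {ChefID, Date, Ingredient, KitchenStation, OrderNo, Price}, which is every attribute, so {ChefID, OrderNo} is a candidate key.
These are minimal and exhaustive — every other superkey contains one of them.

{ChefID, Date}, {ChefID, KitchenStation}, {ChefID, OrderNo}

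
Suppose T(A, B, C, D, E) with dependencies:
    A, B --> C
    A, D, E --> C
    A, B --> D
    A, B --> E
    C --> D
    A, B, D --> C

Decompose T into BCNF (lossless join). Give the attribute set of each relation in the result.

{A, B, D, E}; {A, C, E}; {C, D}

Candidate key of the original relation: {A, B}.
In {A, B, C, D, E}, {A, D, E} is not a superkey ({A, D, E}⁺ restricted to this set is {A, C, D, E}), so split on A, D, E --> C into {A, C, D, E} and {A, B, D, E}.
In {A, C, D, E}, {C} is not a superkey ({C}⁺ restricted to this set is {C, D}), so split on C --> D into {C, D} and {A, C, E}.
{C, D} has no BCNF violation.
{A, C, E} has no BCNF violation.
{A, B, D, E} has no BCNF violation.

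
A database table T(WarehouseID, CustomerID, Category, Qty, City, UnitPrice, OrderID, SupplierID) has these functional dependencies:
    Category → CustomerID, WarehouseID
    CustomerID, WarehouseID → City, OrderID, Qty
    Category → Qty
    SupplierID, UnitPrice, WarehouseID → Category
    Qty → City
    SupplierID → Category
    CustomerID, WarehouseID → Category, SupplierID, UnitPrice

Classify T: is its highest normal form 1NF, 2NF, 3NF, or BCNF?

Candidate keys: {Category}, {CustomerID, WarehouseID}, {SupplierID}. Prime attributes: {Category, CustomerID, SupplierID, WarehouseID}.
Qty → City: {Qty}⁺ = {City, Qty}, which is not all of the attributes, so the left side is not a superkey — BCNF is violated.
Qty → City has non-prime {City} on the right and a non-superkey on the left, so 3NF fails.
No proper subset of a key has a non-prime attribute in its closure, so there is no partial dependency; 2NF holds.

2NF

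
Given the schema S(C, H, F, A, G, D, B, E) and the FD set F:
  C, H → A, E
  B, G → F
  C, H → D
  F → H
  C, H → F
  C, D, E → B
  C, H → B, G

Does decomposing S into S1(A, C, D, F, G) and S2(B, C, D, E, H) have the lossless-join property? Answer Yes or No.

The shared attributes are {C, D} and {C, D}⁺ = {C, D}.
Neither S1 nor S2 is contained in that closure, so the decomposition is lossy.

No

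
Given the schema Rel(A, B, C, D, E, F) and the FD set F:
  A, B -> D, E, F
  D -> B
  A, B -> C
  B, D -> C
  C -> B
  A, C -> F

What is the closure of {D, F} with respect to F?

{B, C, D, F}

Start with {D, F}.
D -> B applies; add {B} → now {B, D, F}.
B, D -> C applies; add {C} → now {B, C, D, F}.
No further FD applies.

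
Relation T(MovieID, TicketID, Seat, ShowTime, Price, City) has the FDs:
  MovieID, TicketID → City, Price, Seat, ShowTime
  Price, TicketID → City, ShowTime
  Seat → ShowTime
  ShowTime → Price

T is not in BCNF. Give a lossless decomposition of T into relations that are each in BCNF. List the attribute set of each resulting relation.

Candidate key of the original relation: {MovieID, TicketID}.
Within {City, MovieID, Price, Seat, ShowTime, TicketID}: {Price, TicketID}⁺ ∩ {City, MovieID, Price, Seat, ShowTime, TicketID} = {City, Price, ShowTime, TicketID}, not the whole set, so Price, TicketID → City, ShowTime violates BCNF; decompose into {City, Price, ShowTime, TicketID} and {MovieID, Price, Seat, TicketID}.
Within {City, Price, ShowTime, TicketID}: {ShowTime}⁺ ∩ {City, Price, ShowTime, TicketID} = {Price, ShowTime}, not the whole set, so ShowTime → Price violates BCNF; decompose into {Price, ShowTime} and {City, ShowTime, TicketID}.
{Price, ShowTime}: every determinant is a superkey — BCNF.
{City, ShowTime, TicketID}: every determinant is a superkey — BCNF.
Within {MovieID, Price, Seat, TicketID}: {Seat}⁺ ∩ {MovieID, Price, Seat, TicketID} = {Price, Seat}, not the whole set, so Seat → Price violates BCNF; decompose into {Price, Seat} and {MovieID, Seat, TicketID}.
{Price, Seat}: every determinant is a superkey — BCNF.
{MovieID, Seat, TicketID}: every determinant is a superkey — BCNF.

{City, ShowTime, TicketID}; {MovieID, Seat, TicketID}; {Price, Seat}; {Price, ShowTime}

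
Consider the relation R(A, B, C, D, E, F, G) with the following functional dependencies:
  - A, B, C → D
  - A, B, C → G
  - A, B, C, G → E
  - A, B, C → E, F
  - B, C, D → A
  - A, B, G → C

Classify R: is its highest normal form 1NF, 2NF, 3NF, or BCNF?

BCNF

Candidate keys: {A, B, C}, {A, B, G}, {B, C, D}. Prime attributes: {A, B, C, D, G}.
Every FD has a superkey on the left, so the relation is in BCNF.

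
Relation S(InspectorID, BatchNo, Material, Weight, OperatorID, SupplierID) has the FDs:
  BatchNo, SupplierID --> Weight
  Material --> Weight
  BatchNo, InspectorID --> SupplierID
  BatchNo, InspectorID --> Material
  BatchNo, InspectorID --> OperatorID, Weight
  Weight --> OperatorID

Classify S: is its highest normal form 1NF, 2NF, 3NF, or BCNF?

Candidate key: {BatchNo, InspectorID}. Prime attributes: {BatchNo, InspectorID}.
For BatchNo, SupplierID --> Weight we have {BatchNo, SupplierID}⁺ = {BatchNo, OperatorID, SupplierID, Weight}; {BatchNo, SupplierID} is not a superkey, so BCNF fails.
BatchNo, SupplierID --> Weight determines the non-prime attribute {Weight} from a non-superkey — 3NF is violated.
No proper subset of a key has a non-prime attribute in its closure, so there is no partial dependency; 2NF holds.

2NF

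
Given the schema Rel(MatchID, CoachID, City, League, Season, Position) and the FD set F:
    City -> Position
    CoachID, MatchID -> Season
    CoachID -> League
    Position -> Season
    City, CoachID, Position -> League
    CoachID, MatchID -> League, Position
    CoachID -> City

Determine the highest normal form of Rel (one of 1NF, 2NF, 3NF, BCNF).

1NF

Candidate key: {CoachID, MatchID}. Prime attributes: {CoachID, MatchID}.
For City -> Position we have {City}⁺ = {City, Position, Season}; {City} is not a superkey, so BCNF fails.
City -> Position determines the non-prime attribute {Position} from a non-superkey — 3NF is violated.
Since {CoachID} ⊂ {CoachID, MatchID} and {CoachID}⁺ ⊇ {City, League, Position, Season} with {City, League, Position, Season} non-prime, there is a partial dependency; 2NF fails.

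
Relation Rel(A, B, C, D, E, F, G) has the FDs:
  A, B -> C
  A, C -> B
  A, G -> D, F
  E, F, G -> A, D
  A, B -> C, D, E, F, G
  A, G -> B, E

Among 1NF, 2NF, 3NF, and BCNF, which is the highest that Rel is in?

BCNF

Candidate keys: {A, B}, {A, C}, {A, G}, {E, F, G}. Prime attributes: {A, B, C, E, F, G}.
The left-hand side of every FD is a superkey, so BCNF is satisfied.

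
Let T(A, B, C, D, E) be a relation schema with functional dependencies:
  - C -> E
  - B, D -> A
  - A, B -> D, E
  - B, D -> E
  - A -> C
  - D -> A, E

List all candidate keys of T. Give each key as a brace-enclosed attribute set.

{A, B}, {B, D}

Attributes never on any right-hand side: {B} — every candidate key must contain it.
Closure of {A, B} is {A, B, C, D, E}, the whole schema; {A, B} is a candidate key.
Closure of {B, D} is {A, B, C, D, E}, the whole schema; {B, D} is a candidate key.
Any other superkey properly contains one of these, so there are no further candidate keys.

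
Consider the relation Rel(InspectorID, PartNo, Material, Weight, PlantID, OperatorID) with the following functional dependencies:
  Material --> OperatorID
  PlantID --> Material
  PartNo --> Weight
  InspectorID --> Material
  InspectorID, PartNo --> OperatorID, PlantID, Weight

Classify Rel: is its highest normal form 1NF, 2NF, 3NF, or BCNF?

1NF

Candidate key: {InspectorID, PartNo}. Prime attributes: {InspectorID, PartNo}.
For Material --> OperatorID we have {Material}⁺ = {Material, OperatorID}; {Material} is not a superkey, so BCNF fails.
Material --> OperatorID determines the non-prime attribute {OperatorID} from a non-superkey — 3NF is violated.
Since {InspectorID} ⊂ {InspectorID, PartNo} and {InspectorID}⁺ ⊇ {Material, OperatorID} with {Material, OperatorID} non-prime, there is a partial dependency; 2NF fails.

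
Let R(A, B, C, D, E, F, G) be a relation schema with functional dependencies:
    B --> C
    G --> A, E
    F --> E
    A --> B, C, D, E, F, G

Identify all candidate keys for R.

{A}, {G}

{A}⁺ = {A, B, C, D, E, F, G} — all of the relation — so {A} is a candidate key.
{G}⁺ = {A, B, C, D, E, F, G} — all of the relation — so {G} is a candidate key.
No proper subset of any of these is a key, and no other minimal superkey exists.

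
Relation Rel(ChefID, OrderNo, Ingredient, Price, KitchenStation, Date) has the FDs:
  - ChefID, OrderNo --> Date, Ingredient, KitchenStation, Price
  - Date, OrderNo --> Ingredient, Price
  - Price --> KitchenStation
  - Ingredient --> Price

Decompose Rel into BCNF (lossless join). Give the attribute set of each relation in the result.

{ChefID, Date, OrderNo}; {Date, Ingredient, OrderNo}; {Ingredient, Price}; {KitchenStation, Price}

Candidate key of the original relation: {ChefID, OrderNo}.
{ChefID, Date, Ingredient, KitchenStation, OrderNo, Price}: {Date, OrderNo} determines {Date, Ingredient, KitchenStation, OrderNo, Price} here but is not a superkey — split on Date, OrderNo --> Ingredient, KitchenStation, Price, giving {Date, Ingredient, KitchenStation, OrderNo, Price} and {ChefID, Date, OrderNo}.
{Date, Ingredient, KitchenStation, OrderNo, Price}: {Price} determines {KitchenStation, Price} here but is not a superkey — split on Price --> KitchenStation, giving {KitchenStation, Price} and {Date, Ingredient, OrderNo, Price}.
{KitchenStation, Price}: every determinant is a superkey — BCNF.
{Date, Ingredient, OrderNo, Price}: {Ingredient} determines {Ingredient, Price} here but is not a superkey — split on Ingredient --> Price, giving {Ingredient, Price} and {Date, Ingredient, OrderNo}.
{Ingredient, Price}: every determinant is a superkey — BCNF.
{Date, Ingredient, OrderNo}: every determinant is a superkey — BCNF.
{ChefID, Date, OrderNo}: every determinant is a superkey — BCNF.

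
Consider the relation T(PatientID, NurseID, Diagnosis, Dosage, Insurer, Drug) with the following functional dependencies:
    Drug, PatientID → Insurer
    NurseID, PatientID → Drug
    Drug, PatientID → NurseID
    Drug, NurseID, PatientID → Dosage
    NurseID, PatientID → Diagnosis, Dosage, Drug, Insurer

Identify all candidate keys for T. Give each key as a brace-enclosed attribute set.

{Drug, PatientID}, {NurseID, PatientID}

No FD produces {PatientID}, so it must be in every candidate key.
Closure of {Drug, PatientID} is {Diagnosis, Dosage, Drug, Insurer, NurseID, PatientID}, the whole schema; {Drug, PatientID} is a candidate key.
Closure of {NurseID, PatientID} is {Diagnosis, Dosage, Drug, Insurer, NurseID, PatientID}, the whole schema; {NurseID, PatientID} is a candidate key.
These are minimal and exhaustive — every other superkey contains one of them.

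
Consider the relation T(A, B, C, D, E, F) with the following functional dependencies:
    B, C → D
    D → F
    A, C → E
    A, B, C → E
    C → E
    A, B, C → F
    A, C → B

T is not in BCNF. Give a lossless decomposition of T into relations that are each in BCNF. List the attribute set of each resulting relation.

Candidate key of the original relation: {A, C}.
In {A, B, C, D, E, F}, {B, C} is not a superkey ({B, C}⁺ restricted to this set is {B, C, D, E, F}), so split on B, C → D, E, F into {B, C, D, E, F} and {A, B, C}.
In {B, C, D, E, F}, {D} is not a superkey ({D}⁺ restricted to this set is {D, F}), so split on D → F into {D, F} and {B, C, D, E}.
{D, F}: every determinant is a superkey — BCNF.
In {B, C, D, E}, {C} is not a superkey ({C}⁺ restricted to this set is {C, E}), so split on C → E into {C, E} and {B, C, D}.
{C, E}: every determinant is a superkey — BCNF.
{B, C, D}: every determinant is a superkey — BCNF.
{A, B, C}: every determinant is a superkey — BCNF.

{A, B, C}; {B, C, D}; {C, E}; {D, F}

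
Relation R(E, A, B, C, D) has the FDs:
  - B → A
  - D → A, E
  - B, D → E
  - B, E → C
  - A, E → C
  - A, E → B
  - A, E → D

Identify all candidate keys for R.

Closure of {D} is {A, B, C, D, E}, the whole schema; {D} is a candidate key.
Closure of {A, E} is {A, B, C, D, E}, the whole schema; {A, E} is a candidate key.
Closure of {B, E} is {A, B, C, D, E}, the whole schema; {B, E} is a candidate key.
Any other superkey properly contains one of these, so there are no further candidate keys.

{A, E}, {B, E}, {D}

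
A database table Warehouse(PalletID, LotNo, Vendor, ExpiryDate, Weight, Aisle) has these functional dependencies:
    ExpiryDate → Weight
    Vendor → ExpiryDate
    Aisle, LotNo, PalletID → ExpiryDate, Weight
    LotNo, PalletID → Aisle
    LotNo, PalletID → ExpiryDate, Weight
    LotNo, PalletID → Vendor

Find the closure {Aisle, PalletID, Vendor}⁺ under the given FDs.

{Aisle, ExpiryDate, PalletID, Vendor, Weight}

Start with {Aisle, PalletID, Vendor}.
Vendor → ExpiryDate applies; add {ExpiryDate} → now {Aisle, ExpiryDate, PalletID, Vendor}.
ExpiryDate → Weight applies; add {Weight} → now {Aisle, ExpiryDate, PalletID, Vendor, Weight}.
No further FD applies.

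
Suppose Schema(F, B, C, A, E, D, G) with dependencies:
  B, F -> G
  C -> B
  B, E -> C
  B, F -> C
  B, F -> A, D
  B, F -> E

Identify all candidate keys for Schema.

{B, F}, {C, F}

No FD produces {F}, so it must be in every candidate key.
{B, F} is a candidate key since {B, F}⁺ = {A, B, C, D, E, F, G} covers every attribute.
{C, F} is a candidate key since {C, F}⁺ = {A, B, C, D, E, F, G} covers every attribute.
No proper subset of any of these is a key, and no other minimal superkey exists.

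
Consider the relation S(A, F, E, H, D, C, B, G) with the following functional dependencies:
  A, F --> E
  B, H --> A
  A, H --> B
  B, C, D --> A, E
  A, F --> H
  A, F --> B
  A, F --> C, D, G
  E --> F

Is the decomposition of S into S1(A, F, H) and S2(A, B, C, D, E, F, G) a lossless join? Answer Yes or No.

S1 ∩ S2 = {A, F}; its closure under F is {A, B, C, D, E, F, G, H}.
Since S1 ⊆ {A, B, C, D, E, F, G, H}, the intersection is a superkey of S1; the decomposition is lossless.

Yes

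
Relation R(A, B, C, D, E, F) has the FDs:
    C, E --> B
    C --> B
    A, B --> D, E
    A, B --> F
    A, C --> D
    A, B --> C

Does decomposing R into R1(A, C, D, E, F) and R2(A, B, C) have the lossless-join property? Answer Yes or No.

R1 ∩ R2 = {A, C}; its closure under F is {A, B, C, D, E, F}.
R1 is contained in that closure, so R1 ∩ R2 --> R1 holds and the join is lossless.

Yes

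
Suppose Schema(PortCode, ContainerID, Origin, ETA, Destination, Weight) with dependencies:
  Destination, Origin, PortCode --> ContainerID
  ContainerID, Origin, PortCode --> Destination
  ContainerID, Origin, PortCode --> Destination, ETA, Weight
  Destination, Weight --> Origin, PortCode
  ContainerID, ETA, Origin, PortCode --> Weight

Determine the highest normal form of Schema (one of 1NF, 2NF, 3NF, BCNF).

Candidate keys: {ContainerID, Origin, PortCode}, {Destination, Origin, PortCode}, {Destination, Weight}. Prime attributes: {ContainerID, Destination, Origin, PortCode, Weight}.
The left-hand side of every FD is a superkey, so BCNF is satisfied.

BCNF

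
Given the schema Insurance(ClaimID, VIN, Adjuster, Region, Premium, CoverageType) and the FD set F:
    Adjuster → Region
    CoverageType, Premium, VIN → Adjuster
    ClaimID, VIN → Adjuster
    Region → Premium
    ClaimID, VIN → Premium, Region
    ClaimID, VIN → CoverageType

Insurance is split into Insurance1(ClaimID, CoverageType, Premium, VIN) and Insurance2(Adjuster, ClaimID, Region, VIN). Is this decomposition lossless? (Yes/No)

Insurance1 ∩ Insurance2 = {ClaimID, VIN}; its closure under F is {Adjuster, ClaimID, CoverageType, Premium, Region, VIN}.
This includes all of Insurance1, so the common attributes are a superkey of Insurance1 — the join is lossless.

Yes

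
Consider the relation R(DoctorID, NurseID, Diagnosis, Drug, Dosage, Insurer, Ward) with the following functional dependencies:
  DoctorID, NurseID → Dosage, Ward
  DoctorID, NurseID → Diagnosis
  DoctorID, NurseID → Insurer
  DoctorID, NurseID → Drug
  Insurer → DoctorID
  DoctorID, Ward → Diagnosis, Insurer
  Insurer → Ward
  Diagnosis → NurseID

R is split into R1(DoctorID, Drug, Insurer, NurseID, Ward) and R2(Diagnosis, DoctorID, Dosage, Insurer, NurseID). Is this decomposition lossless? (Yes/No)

Yes

R1 ∩ R2 = {DoctorID, Insurer, NurseID}; its closure under F is {Diagnosis, DoctorID, Dosage, Drug, Insurer, NurseID, Ward}.
Since R1 ⊆ {Diagnosis, DoctorID, Dosage, Drug, Insurer, NurseID, Ward}, the intersection is a superkey of R1; the decomposition is lossless.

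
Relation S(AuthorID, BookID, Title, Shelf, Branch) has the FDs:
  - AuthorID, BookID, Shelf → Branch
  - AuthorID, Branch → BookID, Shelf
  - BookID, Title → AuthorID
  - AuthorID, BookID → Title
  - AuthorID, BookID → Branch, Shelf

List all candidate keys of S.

{AuthorID, BookID}, {AuthorID, Branch}, {BookID, Title}

{AuthorID, BookID}⁺ = {AuthorID, BookID, Branch, Shelf, Title}, which is every attribute, so {AuthorID, BookID} is a candidate key.
{AuthorID, Branch}⁺ = {AuthorID, BookID, Branch, Shelf, Title}, which is every attribute, so {AuthorID, Branch} is a candidate key.
{BookID, Title}⁺ = {AuthorID, BookID, Branch, Shelf, Title}, which is every attribute, so {BookID, Title} is a candidate key.
These are minimal and exhaustive — every other superkey contains one of them.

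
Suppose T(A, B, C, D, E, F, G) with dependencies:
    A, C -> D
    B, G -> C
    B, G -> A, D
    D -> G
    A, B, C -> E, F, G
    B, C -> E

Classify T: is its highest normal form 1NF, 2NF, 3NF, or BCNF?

1NF

Candidate keys: {A, B, C}, {B, D}, {B, G}. Prime attributes: {A, B, C, D, G}.
A, C -> D: {A, C}⁺ = {A, C, D, G}, which is not all of the attributes, so the left side is not a superkey — BCNF is violated.
Because {E} is non-prime and the left side of B, C -> E is not a superkey, the relation is not in 3NF.
Since {B, C} ⊂ {A, B, C} and {B, C}⁺ ⊇ {E} with {E} non-prime, there is a partial dependency; 2NF fails.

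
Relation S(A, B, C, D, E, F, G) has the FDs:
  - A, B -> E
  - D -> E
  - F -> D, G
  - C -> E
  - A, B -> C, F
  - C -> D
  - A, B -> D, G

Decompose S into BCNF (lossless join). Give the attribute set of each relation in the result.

{A, B, C, F}; {D, E}; {D, F, G}

Candidate key of the original relation: {A, B}.
In {A, B, C, D, E, F, G}, {D} is not a superkey ({D}⁺ restricted to this set is {D, E}), so split on D -> E into {D, E} and {A, B, C, D, F, G}.
{D, E}: every determinant is a superkey — BCNF.
In {A, B, C, D, F, G}, {F} is not a superkey ({F}⁺ restricted to this set is {D, F, G}), so split on F -> D, G into {D, F, G} and {A, B, C, F}.
{D, F, G}: every determinant is a superkey — BCNF.
{A, B, C, F}: every determinant is a superkey — BCNF.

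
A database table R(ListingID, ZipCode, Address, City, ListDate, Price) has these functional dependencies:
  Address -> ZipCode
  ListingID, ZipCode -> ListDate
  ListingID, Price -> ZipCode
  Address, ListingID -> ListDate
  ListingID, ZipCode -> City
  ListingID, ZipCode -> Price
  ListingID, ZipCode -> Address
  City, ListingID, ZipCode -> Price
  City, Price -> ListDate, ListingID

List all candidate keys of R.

Closure of {Address, ListingID} is {Address, City, ListDate, ListingID, Price, ZipCode}, the whole schema; {Address, ListingID} is a candidate key.
Closure of {City, Price} is {Address, City, ListDate, ListingID, Price, ZipCode}, the whole schema; {City, Price} is a candidate key.
Closure of {ListingID, Price} is {Address, City, ListDate, ListingID, Price, ZipCode}, the whole schema; {ListingID, Price} is a candidate key.
Closure of {ListingID, ZipCode} is {Address, City, ListDate, ListingID, Price, ZipCode}, the whole schema; {ListingID, ZipCode} is a candidate key.
These are minimal and exhaustive — every other superkey contains one of them.

{Address, ListingID}, {City, Price}, {ListingID, Price}, {ListingID, ZipCode}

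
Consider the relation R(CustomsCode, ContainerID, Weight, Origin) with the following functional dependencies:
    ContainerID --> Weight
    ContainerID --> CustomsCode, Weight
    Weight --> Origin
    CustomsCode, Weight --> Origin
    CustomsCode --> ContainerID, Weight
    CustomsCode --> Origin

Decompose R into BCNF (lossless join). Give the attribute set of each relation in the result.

{ContainerID, CustomsCode, Weight}; {Origin, Weight}

Candidate keys of the original relation: {ContainerID}, {CustomsCode}.
In {ContainerID, CustomsCode, Origin, Weight}, {Weight} is not a superkey ({Weight}⁺ restricted to this set is {Origin, Weight}), so split on Weight --> Origin into {Origin, Weight} and {ContainerID, CustomsCode, Weight}.
{Origin, Weight} has no BCNF violation.
{ContainerID, CustomsCode, Weight} has no BCNF violation.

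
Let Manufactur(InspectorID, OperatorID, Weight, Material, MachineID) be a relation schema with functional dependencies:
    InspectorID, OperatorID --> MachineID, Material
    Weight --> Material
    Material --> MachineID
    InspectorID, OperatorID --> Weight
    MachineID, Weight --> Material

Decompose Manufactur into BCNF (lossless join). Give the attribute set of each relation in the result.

{InspectorID, OperatorID, Weight}; {MachineID, Material}; {Material, Weight}

Candidate key of the original relation: {InspectorID, OperatorID}.
In {InspectorID, MachineID, Material, OperatorID, Weight}, {Weight} is not a superkey ({Weight}⁺ restricted to this set is {MachineID, Material, Weight}), so split on Weight --> MachineID, Material into {MachineID, Material, Weight} and {InspectorID, OperatorID, Weight}.
In {MachineID, Material, Weight}, {Material} is not a superkey ({Material}⁺ restricted to this set is {MachineID, Material}), so split on Material --> MachineID into {MachineID, Material} and {Material, Weight}.
{MachineID, Material} is in BCNF.
{Material, Weight} is in BCNF.
{InspectorID, OperatorID, Weight} is in BCNF.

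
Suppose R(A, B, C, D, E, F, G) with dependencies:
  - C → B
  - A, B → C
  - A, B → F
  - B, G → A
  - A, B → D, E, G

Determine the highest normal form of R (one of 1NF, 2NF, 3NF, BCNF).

Candidate keys: {A, B}, {A, C}, {B, G}, {C, G}. Prime attributes: {A, B, C, G}.
For C → B we have {C}⁺ = {B, C}; {C} is not a superkey, so BCNF fails.
Its right-hand attributes {B} are all prime, as are those of every other non-superkey FD — the relation is in 3NF.

3NF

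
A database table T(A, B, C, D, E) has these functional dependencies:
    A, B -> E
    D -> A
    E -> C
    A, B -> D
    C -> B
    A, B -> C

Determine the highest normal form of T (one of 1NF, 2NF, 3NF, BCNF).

Candidate keys: {A, B}, {A, C}, {A, E}, {B, D}, {C, D}, {D, E}. Prime attributes: {A, B, C, D, E}.
For D -> A we have {D}⁺ = {A, D}; {D} is not a superkey, so BCNF fails.
Its right-hand attributes {A} are all prime, as are those of every other non-superkey FD — the relation is in 3NF.

3NF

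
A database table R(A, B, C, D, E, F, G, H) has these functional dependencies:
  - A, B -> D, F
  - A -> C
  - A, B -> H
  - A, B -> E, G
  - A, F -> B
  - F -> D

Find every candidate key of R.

No FD produces {A}, so it must be in every candidate key.
{A, B}⁺ = {A, B, C, D, E, F, G, H} — all of the relation — so {A, B} is a candidate key.
{A, F}⁺ = {A, B, C, D, E, F, G, H} — all of the relation — so {A, F} is a candidate key.
Any other superkey properly contains one of these, so there are no further candidate keys.

{A, B}, {A, F}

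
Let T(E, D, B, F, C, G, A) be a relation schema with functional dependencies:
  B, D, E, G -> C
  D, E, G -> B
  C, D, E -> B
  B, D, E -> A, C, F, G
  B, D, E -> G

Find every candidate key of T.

{B, D, E}, {C, D, E}, {D, E, G}

No FD produces {D, E}, so they must be in every candidate key.
{B, D, E}⁺ = {A, B, C, D, E, F, G} — all of the relation — so {B, D, E} is a candidate key.
{C, D, E}⁺ = {A, B, C, D, E, F, G} — all of the relation — so {C, D, E} is a candidate key.
{D, E, G}⁺ = {A, B, C, D, E, F, G} — all of the relation — so {D, E, G} is a candidate key.
These are minimal and exhaustive — every other superkey contains one of them.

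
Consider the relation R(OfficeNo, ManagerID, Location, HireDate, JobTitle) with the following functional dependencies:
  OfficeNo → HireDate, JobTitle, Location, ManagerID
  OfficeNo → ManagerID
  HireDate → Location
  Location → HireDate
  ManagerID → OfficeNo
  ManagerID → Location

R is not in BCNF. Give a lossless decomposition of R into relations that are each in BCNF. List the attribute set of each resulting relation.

{HireDate, JobTitle, ManagerID, OfficeNo}; {HireDate, Location}

Candidate keys of the original relation: {ManagerID}, {OfficeNo}.
{HireDate, JobTitle, Location, ManagerID, OfficeNo}: {HireDate} determines {HireDate, Location} here but is not a superkey — split on HireDate → Location, giving {HireDate, Location} and {HireDate, JobTitle, ManagerID, OfficeNo}.
{HireDate, Location}: every determinant is a superkey — BCNF.
{HireDate, JobTitle, ManagerID, OfficeNo}: every determinant is a superkey — BCNF.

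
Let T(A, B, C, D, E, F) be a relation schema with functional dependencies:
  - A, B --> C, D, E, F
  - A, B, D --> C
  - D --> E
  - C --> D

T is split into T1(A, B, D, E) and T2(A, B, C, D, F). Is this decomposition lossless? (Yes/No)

Common attributes: {A, B, D}; their closure is {A, B, C, D, E, F}.
T1 is contained in that closure, so T1 ∩ T2 --> T1 holds and the join is lossless.

Yes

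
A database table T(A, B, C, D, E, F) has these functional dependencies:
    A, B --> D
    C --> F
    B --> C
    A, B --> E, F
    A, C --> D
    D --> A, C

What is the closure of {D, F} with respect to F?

{A, C, D, F}

Start with {D, F}.
D --> A, C applies; add {A, C} → now {A, C, D, F}.
No further FD applies.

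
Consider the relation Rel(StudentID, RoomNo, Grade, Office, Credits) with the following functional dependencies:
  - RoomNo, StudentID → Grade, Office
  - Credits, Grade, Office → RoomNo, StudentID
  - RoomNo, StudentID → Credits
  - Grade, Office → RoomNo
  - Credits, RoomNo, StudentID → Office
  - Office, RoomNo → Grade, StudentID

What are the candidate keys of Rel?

{Grade, Office}, {Office, RoomNo}, {RoomNo, StudentID}

{Grade, Office} is a candidate key since {Grade, Office}⁺ = {Credits, Grade, Office, RoomNo, StudentID} covers every attribute.
{Office, RoomNo} is a candidate key since {Office, RoomNo}⁺ = {Credits, Grade, Office, RoomNo, StudentID} covers every attribute.
{RoomNo, StudentID} is a candidate key since {RoomNo, StudentID}⁺ = {Credits, Grade, Office, RoomNo, StudentID} covers every attribute.
Any other superkey properly contains one of these, so there are no further candidate keys.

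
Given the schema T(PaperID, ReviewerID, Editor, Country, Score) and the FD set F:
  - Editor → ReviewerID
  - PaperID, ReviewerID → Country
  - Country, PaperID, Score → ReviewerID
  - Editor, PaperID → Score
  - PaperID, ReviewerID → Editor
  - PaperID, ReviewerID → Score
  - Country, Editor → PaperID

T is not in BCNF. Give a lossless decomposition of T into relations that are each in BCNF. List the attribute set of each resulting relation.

Candidate keys of the original relation: {Country, Editor}, {Country, PaperID, Score}, {Editor, PaperID}, {PaperID, ReviewerID}.
Within {Country, Editor, PaperID, ReviewerID, Score}: {Editor}⁺ ∩ {Country, Editor, PaperID, ReviewerID, Score} = {Editor, ReviewerID}, not the whole set, so Editor → ReviewerID violates BCNF; decompose into {Editor, ReviewerID} and {Country, Editor, PaperID, Score}.
{Editor, ReviewerID}: every determinant is a superkey — BCNF.
{Country, Editor, PaperID, Score}: every determinant is a superkey — BCNF.

{Country, Editor, PaperID, Score}; {Editor, ReviewerID}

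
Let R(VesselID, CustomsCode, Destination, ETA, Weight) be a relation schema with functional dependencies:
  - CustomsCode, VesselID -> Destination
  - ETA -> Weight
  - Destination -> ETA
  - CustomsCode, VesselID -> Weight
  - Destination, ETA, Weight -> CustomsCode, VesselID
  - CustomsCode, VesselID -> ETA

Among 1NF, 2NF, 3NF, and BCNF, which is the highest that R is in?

Candidate keys: {CustomsCode, VesselID}, {Destination}. Prime attributes: {CustomsCode, Destination, VesselID}.
ETA -> Weight breaks BCNF: {ETA}⁺ = {ETA, Weight}, so {ETA} is not a superkey.
ETA -> Weight has non-prime {Weight} on the right and a non-superkey on the left, so 3NF fails.
No non-prime attribute depends on a proper subset of any candidate key, so 2NF holds.

2NF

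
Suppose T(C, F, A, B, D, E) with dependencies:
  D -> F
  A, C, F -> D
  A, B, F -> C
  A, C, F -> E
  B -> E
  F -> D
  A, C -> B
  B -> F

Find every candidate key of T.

{A} never appears on the right of any FD, so every key must include it.
Closure of {A, B} is {A, B, C, D, E, F}, the whole schema; {A, B} is a candidate key.
Closure of {A, C} is {A, B, C, D, E, F}, the whole schema; {A, C} is a candidate key.
No proper subset of any of these is a key, and no other minimal superkey exists.

{A, B}, {A, C}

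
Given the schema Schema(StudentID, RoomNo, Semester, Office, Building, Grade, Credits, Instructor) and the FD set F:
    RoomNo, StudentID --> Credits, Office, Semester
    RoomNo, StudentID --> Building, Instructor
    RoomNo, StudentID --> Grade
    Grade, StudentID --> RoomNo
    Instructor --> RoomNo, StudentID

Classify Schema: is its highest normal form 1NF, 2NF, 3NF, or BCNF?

BCNF

Candidate keys: {Grade, StudentID}, {Instructor}, {RoomNo, StudentID}. Prime attributes: {Grade, Instructor, RoomNo, StudentID}.
Every FD has a superkey on the left, so the relation is in BCNF.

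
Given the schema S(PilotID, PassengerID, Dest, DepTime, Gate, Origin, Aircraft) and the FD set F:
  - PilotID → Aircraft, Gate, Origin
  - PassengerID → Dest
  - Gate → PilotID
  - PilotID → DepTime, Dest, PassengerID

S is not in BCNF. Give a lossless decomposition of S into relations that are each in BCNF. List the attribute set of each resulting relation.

Candidate keys of the original relation: {Gate}, {PilotID}.
In {Aircraft, DepTime, Dest, Gate, Origin, PassengerID, PilotID}, {PassengerID} is not a superkey ({PassengerID}⁺ restricted to this set is {Dest, PassengerID}), so split on PassengerID → Dest into {Dest, PassengerID} and {Aircraft, DepTime, Gate, Origin, PassengerID, PilotID}.
{Dest, PassengerID} has no BCNF violation.
{Aircraft, DepTime, Gate, Origin, PassengerID, PilotID} has no BCNF violation.

{Aircraft, DepTime, Gate, Origin, PassengerID, PilotID}; {Dest, PassengerID}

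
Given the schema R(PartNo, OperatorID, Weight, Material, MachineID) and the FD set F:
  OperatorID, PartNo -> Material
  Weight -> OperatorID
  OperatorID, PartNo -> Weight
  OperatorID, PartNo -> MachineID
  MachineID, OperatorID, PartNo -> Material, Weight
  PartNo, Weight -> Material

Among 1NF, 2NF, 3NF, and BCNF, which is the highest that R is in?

Candidate keys: {OperatorID, PartNo}, {PartNo, Weight}. Prime attributes: {OperatorID, PartNo, Weight}.
Weight -> OperatorID: {Weight}⁺ = {OperatorID, Weight}, which is not all of the attributes, so the left side is not a superkey — BCNF is violated.
But every attribute on its right side ({OperatorID}) is prime, and the same holds for every other non-superkey FD, so 3NF still holds.

3NF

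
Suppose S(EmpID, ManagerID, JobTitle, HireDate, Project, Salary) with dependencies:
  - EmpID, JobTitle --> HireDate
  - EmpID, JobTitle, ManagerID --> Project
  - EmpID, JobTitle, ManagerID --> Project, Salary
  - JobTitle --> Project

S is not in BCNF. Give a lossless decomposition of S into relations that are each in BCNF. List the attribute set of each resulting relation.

Candidate key of the original relation: {EmpID, JobTitle, ManagerID}.
{EmpID, HireDate, JobTitle, ManagerID, Project, Salary}: {EmpID, JobTitle} determines {EmpID, HireDate, JobTitle, Project} here but is not a superkey — split on EmpID, JobTitle --> HireDate, Project, giving {EmpID, HireDate, JobTitle, Project} and {EmpID, JobTitle, ManagerID, Salary}.
{EmpID, HireDate, JobTitle, Project}: {JobTitle} determines {JobTitle, Project} here but is not a superkey — split on JobTitle --> Project, giving {JobTitle, Project} and {EmpID, HireDate, JobTitle}.
{JobTitle, Project} has no BCNF violation.
{EmpID, HireDate, JobTitle} has no BCNF violation.
{EmpID, JobTitle, ManagerID, Salary} has no BCNF violation.

{EmpID, HireDate, JobTitle}; {EmpID, JobTitle, ManagerID, Salary}; {JobTitle, Project}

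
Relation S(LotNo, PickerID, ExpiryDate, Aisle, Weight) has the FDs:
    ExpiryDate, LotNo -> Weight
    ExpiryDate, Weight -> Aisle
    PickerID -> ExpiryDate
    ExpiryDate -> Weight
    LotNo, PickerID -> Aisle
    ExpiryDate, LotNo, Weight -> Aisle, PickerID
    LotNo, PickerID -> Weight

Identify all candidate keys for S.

No FD produces {LotNo}, so it must be in every candidate key.
{ExpiryDate, LotNo}⁺ = {Aisle, ExpiryDate, LotNo, PickerID, Weight} — all of the relation — so {ExpiryDate, LotNo} is a candidate key.
{LotNo, PickerID}⁺ = {Aisle, ExpiryDate, LotNo, PickerID, Weight} — all of the relation — so {LotNo, PickerID} is a candidate key.
No proper subset of any of these is a key, and no other minimal superkey exists.

{ExpiryDate, LotNo}, {LotNo, PickerID}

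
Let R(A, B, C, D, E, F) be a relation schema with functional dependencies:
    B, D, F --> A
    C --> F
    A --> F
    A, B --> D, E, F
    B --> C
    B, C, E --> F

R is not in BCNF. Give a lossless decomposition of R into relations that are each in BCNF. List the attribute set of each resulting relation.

{A, B, D, E}; {B, C}; {C, F}

Candidate keys of the original relation: {A, B}, {B, D}.
{A, B, C, D, E, F}: {C} determines {C, F} here but is not a superkey — split on C --> F, giving {C, F} and {A, B, C, D, E}.
{C, F} is in BCNF.
{A, B, C, D, E}: {B} determines {B, C} here but is not a superkey — split on B --> C, giving {B, C} and {A, B, D, E}.
{B, C} is in BCNF.
{A, B, D, E} is in BCNF.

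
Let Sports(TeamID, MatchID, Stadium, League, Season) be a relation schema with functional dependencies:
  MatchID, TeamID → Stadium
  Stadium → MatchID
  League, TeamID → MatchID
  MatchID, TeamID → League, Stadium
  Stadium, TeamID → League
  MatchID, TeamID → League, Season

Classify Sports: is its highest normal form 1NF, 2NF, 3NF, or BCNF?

3NF

Candidate keys: {League, TeamID}, {MatchID, TeamID}, {Stadium, TeamID}. Prime attributes: {League, MatchID, Stadium, TeamID}.
For Stadium → MatchID we have {Stadium}⁺ = {MatchID, Stadium}; {Stadium} is not a superkey, so BCNF fails.
Since {MatchID} ⊆ prime attributes and every other non-superkey FD also has a prime right side, the schema is in 3NF.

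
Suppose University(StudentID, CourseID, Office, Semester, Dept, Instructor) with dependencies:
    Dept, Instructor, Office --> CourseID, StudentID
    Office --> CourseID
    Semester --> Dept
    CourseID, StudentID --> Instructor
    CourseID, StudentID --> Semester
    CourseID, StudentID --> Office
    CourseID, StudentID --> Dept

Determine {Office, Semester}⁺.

Start with {Office, Semester}.
Office --> CourseID applies; add {CourseID} → now {CourseID, Office, Semester}.
Semester --> Dept applies; add {Dept} → now {CourseID, Dept, Office, Semester}.
No further FD applies.

{CourseID, Dept, Office, Semester}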